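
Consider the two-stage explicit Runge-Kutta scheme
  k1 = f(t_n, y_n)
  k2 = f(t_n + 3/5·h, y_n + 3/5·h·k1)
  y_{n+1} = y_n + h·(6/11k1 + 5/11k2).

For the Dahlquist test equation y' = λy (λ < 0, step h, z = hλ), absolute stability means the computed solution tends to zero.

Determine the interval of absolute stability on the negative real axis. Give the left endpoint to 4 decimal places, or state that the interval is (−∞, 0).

With y'=λy (z=hλ):
  k1=λy_n ⇒ h·k1=z·y_n;  k2=λ(1+3/5z)y_n ⇒ h·k2=z(1+3/5z)y_n
  y_{n+1}/y_n = 1 + 6/11z + 5/11z(1+3/5z) = 1 + z + 3/11z²
  Hence R(z) = 1 + z + 3/11z².

Find x<0 with |R(x)|<1.
x=-0.68: |R|=0.4461
R=1: x+3/11x²=0 ⇒ x=−11/3=-3.6667; min R=1−1/(4·3/11)=0.0833>−1
Confirm numerically:
  x=-2.798: |R|=0.33713 <1
  x=-2.680: |R|=0.27884 <1
  x=-2.394: |R|=0.16906 <1
  x=-2.174: |R|=0.11498 <1
  x=-4.257: |R|=1.68538 >1
  x=-4.223: |R|=1.64074 >1
Interval (-3.6667, 0).

z∈(-3.6667,0).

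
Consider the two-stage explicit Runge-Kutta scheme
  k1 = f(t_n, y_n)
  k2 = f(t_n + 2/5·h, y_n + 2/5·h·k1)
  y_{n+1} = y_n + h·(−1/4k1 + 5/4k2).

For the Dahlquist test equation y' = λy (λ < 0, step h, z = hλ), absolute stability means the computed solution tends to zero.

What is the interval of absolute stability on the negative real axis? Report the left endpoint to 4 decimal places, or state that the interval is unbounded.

Set f=λy, z=hλ:
  k1=λy_n ⇒ h·k1=z·y_n;  k2=λ(1+2/5z)y_n ⇒ h·k2=z(1+2/5z)y_n
  y_{n+1}/y_n = 1 − 1/4z + 5/4z(1+2/5z) = 1 + z + 1/2z²
  R(z) = 1 + z + 1/2z².

Solve |R(x)|<1 on ℝ⁻.
x=-0.46: |R|=0.6458
R=1: x+1/2x²=0 ⇒ x=−2=-2.0000; min R=1−1/(4·1/2)=0.5000>−1
Confirm numerically:
  x=-1.441: |R|=0.59724 <1
  x=-1.426: |R|=0.59074 <1
  x=-1.340: |R|=0.55780 <1
  x=-2.353: |R|=1.41530 >1
  x=-2.219: |R|=1.24298 >1
  x=-2.152: |R|=1.16355 >1
Interval (-2.0000, 0).

z∈(-2.0000,0).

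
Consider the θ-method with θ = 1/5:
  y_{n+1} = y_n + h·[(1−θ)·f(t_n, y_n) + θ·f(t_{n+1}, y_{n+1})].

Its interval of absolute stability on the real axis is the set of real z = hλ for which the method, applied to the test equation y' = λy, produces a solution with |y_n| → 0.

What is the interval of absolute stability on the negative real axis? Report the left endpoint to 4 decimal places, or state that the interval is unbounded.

On y'=λy, z=hλ:
  y_{n+1} = y_n + z·[4/5·y_n + 1/5·y_{n+1}] ⇒ (1 − 1/5z)y_{n+1} = (1 + 4/5z)y_n
  so R(z) = (1 + 4/5z)/(1 − 1/5z).

Boundary: |R(x)|=1, x<0.
x=-0.4: |R|=0.6296
R=−1: 1+4/5x = −1+1/5x ⇒ -3/5x=2 ⇒ x=2/(-3/5)=-3.3333
Confirm numerically:
  x=-2.887: |R|=0.83023 <1
  x=-2.774: |R|=0.78415 <1
  x=-1.949: |R|=0.40236 <1
  x=-1.909: |R|=0.38153 <1
  x=-3.732: |R|=1.13697 >1
  x=-3.662: |R|=1.11383 >1
Interval (-3.3333, 0).

z∈(-3.3333,0).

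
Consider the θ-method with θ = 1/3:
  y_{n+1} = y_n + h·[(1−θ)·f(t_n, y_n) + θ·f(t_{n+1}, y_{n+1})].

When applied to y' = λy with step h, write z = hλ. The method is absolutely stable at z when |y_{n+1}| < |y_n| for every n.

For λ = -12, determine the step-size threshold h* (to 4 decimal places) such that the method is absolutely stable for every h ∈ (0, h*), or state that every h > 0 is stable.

(-6.0000,0); λ=-12 ⇒ h* = (6)/12 = 0.5000.

With y'=λy (z=hλ):
  y_{n+1} = y_n + z·[2/3·y_n + 1/3·y_{n+1}] ⇒ (1 − 1/3z)y_{n+1} = (1 + 2/3z)y_n
  R(z) = (1 + 2/3z)/(1 − 1/3z).

Find x<0 with |R(x)|<1.
x=-0.61: |R|=0.4931
R=−1: 1+2/3x = −1+1/3x ⇒ -1/3x=2 ⇒ x=2/(-1/3)=-6.0000
Confirm numerically:
  x=-4.139: |R|=0.73932 <1
  x=-4.085: |R|=0.72971 <1
  x=-3.492: |R|=0.61368 <1
  x=-2.715: |R|=0.42520 <1
  x=-6.100: |R|=1.01099 >1
  x=-6.094: |R|=1.01034 >1
Stable set (-6.0000, 0).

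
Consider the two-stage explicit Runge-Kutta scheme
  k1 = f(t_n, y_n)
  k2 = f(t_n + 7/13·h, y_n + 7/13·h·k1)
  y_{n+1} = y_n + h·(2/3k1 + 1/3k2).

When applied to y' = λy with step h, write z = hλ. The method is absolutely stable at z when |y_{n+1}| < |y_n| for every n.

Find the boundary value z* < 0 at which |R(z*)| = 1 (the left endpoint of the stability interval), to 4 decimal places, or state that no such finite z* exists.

left endpoint -5.5714.

Test eqn y'=λy, z=hλ:
  k1=λy_n ⇒ h·k1=z·y_n;  k2=λ(1+7/13z)y_n ⇒ h·k2=z(1+7/13z)y_n
  y_{n+1}/y_n = 1 + 2/3z + 1/3z(1+7/13z) = 1 + z + 7/39z²
  Hence R(z) = 1 + z + 7/39z².

Find x<0 with |R(x)|<1.
x=-0.41: |R|=0.6202
R=1: x+7/39x²=0 ⇒ x=−39/7=-5.5714; min R=1−1/(4·7/39)=-0.3929>−1
Confirm numerically:
  x=-5.318: |R|=0.75810 <1
  x=-4.972: |R|=0.46506 <1
  x=-3.997: |R|=0.12951 <1
  x=-3.635: |R|=0.26340 <1
  x=-6.107: |R|=1.58705 >1
  x=-5.930: |R|=1.38165 >1
Interval (-5.5714, 0).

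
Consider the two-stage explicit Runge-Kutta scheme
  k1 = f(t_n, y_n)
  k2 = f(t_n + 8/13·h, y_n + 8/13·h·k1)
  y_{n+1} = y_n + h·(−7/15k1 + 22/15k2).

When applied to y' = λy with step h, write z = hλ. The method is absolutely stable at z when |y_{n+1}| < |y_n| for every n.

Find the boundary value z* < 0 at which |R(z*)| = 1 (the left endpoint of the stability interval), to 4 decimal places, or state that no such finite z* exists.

z* = -1.1080.

On y'=λy, z=hλ:
  k1=λy_n ⇒ h·k1=z·y_n;  k2=λ(1+8/13z)y_n ⇒ h·k2=z(1+8/13z)y_n
  y_{n+1}/y_n = 1 − 7/15z + 22/15z(1+8/13z) = 1 + z + 176/195z²
  so R(z) = 1 + z + 176/195z².

Need |R(x)|<1, x<0.
x=-1.02: |R|=0.9190
R=1: x+176/195x²=0 ⇒ x=−195/176=-1.1080; min R=1−1/(4·176/195)=0.7230>−1
Confirm numerically:
  x=-0.886: |R|=0.82251 <1
  x=-0.857: |R|=0.80589 <1
  x=-0.545: |R|=0.72308 <1
  x=-1.500: |R|=1.53077 >1
  x=-1.273: |R|=1.18963 >1
Stable set (-1.1080, 0).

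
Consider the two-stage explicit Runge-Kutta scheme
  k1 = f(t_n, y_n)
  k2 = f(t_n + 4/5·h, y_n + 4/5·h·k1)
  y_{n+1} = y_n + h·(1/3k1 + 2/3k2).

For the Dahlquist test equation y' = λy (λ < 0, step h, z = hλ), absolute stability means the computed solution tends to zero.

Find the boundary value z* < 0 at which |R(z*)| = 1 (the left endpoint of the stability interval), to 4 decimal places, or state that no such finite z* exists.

Test eqn y'=λy, z=hλ:
  k1=λy_n ⇒ h·k1=z·y_n;  k2=λ(1+4/5z)y_n ⇒ h·k2=z(1+4/5z)y_n
  y_{n+1}/y_n = 1 + 1/3z + 2/3z(1+4/5z) = 1 + z + 8/15z²
  ⇒ R(z) = 1 + z + 8/15z².

Need |R(x)|<1, x<0.
x=-0.72: |R|=0.5565
R=1: x+8/15x²=0 ⇒ x=−15/8=-1.8750; min R=1−1/(4·8/15)=0.5312>−1
Confirm numerically:
  x=-1.813: |R|=0.94005 <1
  x=-1.092: |R|=0.54398 <1
  x=-1.023: |R|=0.53515 <1
  x=-0.766: |R|=0.54694 <1
  x=-2.354: |R|=1.60137 >1
  x=-2.249: |R|=1.44860 >1
  x=-2.140: |R|=1.30245 >1
Interval (-1.8750, 0).

z* = -1.8750.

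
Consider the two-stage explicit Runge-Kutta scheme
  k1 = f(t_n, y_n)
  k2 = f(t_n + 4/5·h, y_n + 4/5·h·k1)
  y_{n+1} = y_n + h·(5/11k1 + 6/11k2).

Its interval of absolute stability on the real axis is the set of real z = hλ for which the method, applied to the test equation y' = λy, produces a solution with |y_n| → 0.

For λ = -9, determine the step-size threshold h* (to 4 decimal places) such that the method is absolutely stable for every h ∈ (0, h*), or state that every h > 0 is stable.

(-2.2917,0); λ=-9 ⇒ h* = (55/24)/9 = 0.2546.

Set f=λy, z=hλ:
  k1=λy_n ⇒ h·k1=z·y_n;  k2=λ(1+4/5z)y_n ⇒ h·k2=z(1+4/5z)y_n
  y_{n+1}/y_n = 1 + 5/11z + 6/11z(1+4/5z) = 1 + z + 24/55z²
  so R(z) = 1 + z + 24/55z².

Solve |R(x)|<1 on ℝ⁻.
x=-1.17: |R|=0.4273
R=1: x+24/55x²=0 ⇒ x=−55/24=-2.2917; min R=1−1/(4·24/55)=0.4271>−1
Confirm numerically:
  x=-2.030: |R|=0.76821 <1
  x=-1.897: |R|=0.67330 <1
  x=-1.163: |R|=0.42721 <1
  x=-2.869: |R|=1.72278 >1
  x=-2.703: |R|=1.48516 >1
  x=-2.474: |R|=1.19684 >1
Interval (-2.2917, 0).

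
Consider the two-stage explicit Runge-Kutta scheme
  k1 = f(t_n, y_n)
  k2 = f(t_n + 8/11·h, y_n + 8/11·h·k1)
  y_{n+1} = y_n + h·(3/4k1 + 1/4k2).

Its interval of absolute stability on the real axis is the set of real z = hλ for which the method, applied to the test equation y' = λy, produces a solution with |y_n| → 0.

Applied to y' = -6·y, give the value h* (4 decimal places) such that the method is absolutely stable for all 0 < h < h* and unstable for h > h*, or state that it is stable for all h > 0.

(-5.5000,0); λ=-6 ⇒ h* = (11/2)/6 = 0.9167.

With y'=λy (z=hλ):
  k1=λy_n ⇒ h·k1=z·y_n;  k2=λ(1+8/11z)y_n ⇒ h·k2=z(1+8/11z)y_n
  y_{n+1}/y_n = 1 + 3/4z + 1/4z(1+8/11z) = 1 + z + 2/11z²
  ⇒ R(z) = 1 + z + 2/11z².

Need |R(x)|<1, x<0.
x=-0.94: |R|=0.2207
R=1: x+2/11x²=0 ⇒ x=−11/2=-5.5000; min R=1−1/(4·2/11)=-0.3750>−1
Confirm numerically:
  x=-4.283: |R|=0.05229 <1
  x=-3.793: |R|=0.17721 <1
  x=-3.371: |R|=0.30488 <1
  x=-2.623: |R|=0.37207 <1
  x=-5.615: |R|=1.11740 >1
  x=-5.569: |R|=1.06987 >1
Interval (-5.5000, 0).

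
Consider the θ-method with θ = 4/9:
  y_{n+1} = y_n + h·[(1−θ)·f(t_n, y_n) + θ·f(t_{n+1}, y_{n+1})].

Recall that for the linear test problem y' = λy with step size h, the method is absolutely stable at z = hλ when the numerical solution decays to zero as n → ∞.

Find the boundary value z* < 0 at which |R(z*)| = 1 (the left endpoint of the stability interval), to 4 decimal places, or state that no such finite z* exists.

left endpoint -18.0000.

Test eqn y'=λy, z=hλ:
  y_{n+1} = y_n + z·[5/9·y_n + 4/9·y_{n+1}] ⇒ (1 − 4/9z)y_{n+1} = (1 + 5/9z)y_n
  Hence R(z) = (1 + 5/9z)/(1 − 4/9z).

Need |R(x)|<1, x<0.
x=-0.47: |R|=0.6112
R=−1: 1+5/9x = −1+4/9x ⇒ -1/9x=2 ⇒ x=2/(-1/9)=-18.0000
Confirm numerically:
  x=-16.814: |R|=0.98445 <1
  x=-15.933: |R|=0.97158 <1
  x=-13.869: |R|=0.93593 <1
  x=-11.891: |R|=0.89200 <1
  x=-18.266: |R|=1.00324 >1
  x=-18.105: |R|=1.00129 >1
Interval (-18.0000, 0).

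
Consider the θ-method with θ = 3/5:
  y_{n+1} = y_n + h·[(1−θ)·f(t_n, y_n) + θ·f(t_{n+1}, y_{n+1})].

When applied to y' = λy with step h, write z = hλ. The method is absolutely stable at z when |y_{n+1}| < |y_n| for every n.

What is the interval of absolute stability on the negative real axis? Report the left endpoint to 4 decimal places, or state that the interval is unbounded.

interval (−∞, 0).

Set f=λy, z=hλ:
  y_{n+1} = y_n + z·[2/5·y_n + 3/5·y_{n+1}] ⇒ (1 − 3/5z)y_{n+1} = (1 + 2/5z)y_n
  R(z) = (1 + 2/5z)/(1 − 3/5z).

Find x<0 with |R(x)|<1.
x=-0.82: |R|=0.4504
x=-2: |R|=0.0909
x=-10: |R|=0.4286
x=-100: |R|=0.6393
θ=3/5≥1/2 ⇒ |1+2/5x|<|1−3/5x| ∀x<0 ⇒ interval (−∞,0).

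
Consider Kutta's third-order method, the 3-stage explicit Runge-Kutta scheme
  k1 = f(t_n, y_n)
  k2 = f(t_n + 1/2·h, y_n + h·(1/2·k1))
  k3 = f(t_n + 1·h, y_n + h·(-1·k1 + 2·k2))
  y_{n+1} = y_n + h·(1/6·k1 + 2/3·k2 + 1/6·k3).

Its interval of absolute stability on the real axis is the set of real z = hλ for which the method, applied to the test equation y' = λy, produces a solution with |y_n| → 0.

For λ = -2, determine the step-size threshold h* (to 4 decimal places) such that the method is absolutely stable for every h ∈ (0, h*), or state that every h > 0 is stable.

(-2.5127,0); λ=-2 ⇒ h* = 1.2564.

Set f=λy, z=hλ:
  order 3, 3-stage ⇒ R(z)=1+z+z^2/2+z^3/6
  (e.g. R(-1.11)=0.27811, |R|=0.27811)

Need |R(x)|<1, x<0.
x=-1.11: |R|=0.2781
|R(-2.21)|=0.5669 |R(-1.35)|=0.1512 |R(-0.75)|=0.4609
Bisect:
  x_lo=-3.1756 |R|=2.4708  x_hi=-0.1565 |R|=0.8551
  mid=-1.66604 |R|=0.04893 →hi
  mid=-2.42083 |R|=0.85513 →hi
  mid=-2.79822 |R|=1.53490 →lo
  mid=-2.60952 |R|=1.16636 →lo
  mid=-2.51518 |R|=1.00400 →lo
  mid=-2.46800 |R|=0.92793 →hi
  mid=-2.49159 |R|=0.96555 →hi
  mid=-2.50338 |R|=0.98467 →hi
  ...
  [-2.51278,-2.51260] ⇒ x*=-2.5127
So |R|<1 on (-2.5127, 0).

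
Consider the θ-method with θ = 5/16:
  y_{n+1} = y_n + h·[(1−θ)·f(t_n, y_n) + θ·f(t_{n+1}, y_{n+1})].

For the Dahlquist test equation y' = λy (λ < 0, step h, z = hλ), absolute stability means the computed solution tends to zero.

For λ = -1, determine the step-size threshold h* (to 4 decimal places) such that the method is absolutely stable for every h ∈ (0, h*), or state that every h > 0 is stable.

On y'=λy, z=hλ:
  y_{n+1} = y_n + z·[11/16·y_n + 5/16·y_{n+1}] ⇒ (1 − 5/16z)y_{n+1} = (1 + 11/16z)y_n
  R(z) = (1 + 11/16z)/(1 − 5/16z).

Solve |R(x)|<1 on ℝ⁻.
x=-1.24: |R|=0.1063
R=−1: 1+11/16x = −1+5/16x ⇒ -3/8x=2 ⇒ x=2/(-3/8)=-5.3333
Confirm numerically:
  x=-4.090: |R|=0.79534 <1
  x=-2.649: |R|=0.44927 <1
  x=-2.290: |R|=0.33479 <1
  x=-5.892: |R|=1.07374 >1
  x=-5.581: |R|=1.03385 >1
  x=-5.511: |R|=1.02447 >1
Stable set (-5.3333, 0).

(-5.3333,0); λ=-1 ⇒ h* = (16/3)/1 = 5.3333.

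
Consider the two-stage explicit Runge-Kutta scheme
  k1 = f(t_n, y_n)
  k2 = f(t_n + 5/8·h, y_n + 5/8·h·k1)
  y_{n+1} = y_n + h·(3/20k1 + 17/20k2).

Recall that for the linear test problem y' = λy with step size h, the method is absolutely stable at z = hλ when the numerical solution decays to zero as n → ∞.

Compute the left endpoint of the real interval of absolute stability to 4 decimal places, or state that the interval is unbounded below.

Test eqn y'=λy, z=hλ:
  k1=λy_n ⇒ h·k1=z·y_n;  k2=λ(1+5/8z)y_n ⇒ h·k2=z(1+5/8z)y_n
  y_{n+1}/y_n = 1 + 3/20z + 17/20z(1+5/8z) = 1 + z + 17/32z²
  ⇒ R(z) = 1 + z + 17/32z².

Need |R(x)|<1, x<0.
x=-0.82: |R|=0.5372
R=1: x+17/32x²=0 ⇒ x=−32/17=-1.8824; min R=1−1/(4·17/32)=0.5294>−1
Confirm numerically:
  x=-1.802: |R|=0.92308 <1
  x=-1.616: |R|=0.77134 <1
  x=-1.322: |R|=0.60646 <1
  x=-2.341: |R|=1.57040 >1
  x=-2.304: |R|=1.51610 >1
So |R|<1 on (-1.8824, 0).

z* = -1.8824.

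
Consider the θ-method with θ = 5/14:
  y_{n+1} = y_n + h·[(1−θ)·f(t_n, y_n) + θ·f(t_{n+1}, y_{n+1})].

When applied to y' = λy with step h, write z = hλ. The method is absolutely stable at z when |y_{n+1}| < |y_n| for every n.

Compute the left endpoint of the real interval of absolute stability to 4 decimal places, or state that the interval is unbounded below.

z* = -7.0000.

Test eqn y'=λy, z=hλ:
  y_{n+1} = y_n + z·[9/14·y_n + 5/14·y_{n+1}] ⇒ (1 − 5/14z)y_{n+1} = (1 + 9/14z)y_n
  R(z) = (1 + 9/14z)/(1 − 5/14z).

Need |R(x)|<1, x<0.
x=-1.39: |R|=0.0711
R=−1: 1+9/14x = −1+5/14x ⇒ -2/7x=2 ⇒ x=2/(-2/7)=-7.0000
Confirm numerically:
  x=-5.846: |R|=0.89322 <1
  x=-5.171: |R|=0.81643 <1
  x=-3.508: |R|=0.55713 <1
  x=-2.803: |R|=0.40075 <1
  x=-7.354: |R|=1.02789 >1
  x=-7.341: |R|=1.02690 >1
  x=-7.112: |R|=1.00904 >1
So |R|<1 on (-7.0000, 0).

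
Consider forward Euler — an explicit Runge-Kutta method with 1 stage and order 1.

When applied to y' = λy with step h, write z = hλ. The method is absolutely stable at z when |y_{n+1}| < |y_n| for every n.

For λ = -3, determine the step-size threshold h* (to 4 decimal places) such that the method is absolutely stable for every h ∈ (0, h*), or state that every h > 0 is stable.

With y'=λy (z=hλ):
  order 1, 1-stage ⇒ R(z)=1+z
  (e.g. R(-1.23)=-0.23000, |R|=0.23000)

Find x<0 with |R(x)|<1.
x=-1.23: |R|=0.2300
|R(-1.54)|=0.5400 |R(-1.44)|=0.4400 |R(-0.87)|=0.1300
Bisect:
  x_lo=-2.6888 |R|=1.6888  x_hi=-0.1020 |R|=0.8980
  mid=-1.39538 |R|=0.39538 →hi
  mid=-2.04209 |R|=1.04209 →lo
  mid=-1.71874 |R|=0.71874 →hi
  mid=-1.88041 |R|=0.88041 →hi
  mid=-1.96125 |R|=0.96125 →hi
  mid=-2.00167 |R|=1.00167 →lo
  mid=-1.98146 |R|=0.98146 →hi
  mid=-1.99157 |R|=0.99157 →hi
  mid=-1.99662 |R|=0.99662 →hi
  ...
  [-2.00009,-1.99994] ⇒ x*=-2.0000
Interval (-2.0000, 0).

(-2.0000,0); λ=-3 ⇒ h* = 0.6667.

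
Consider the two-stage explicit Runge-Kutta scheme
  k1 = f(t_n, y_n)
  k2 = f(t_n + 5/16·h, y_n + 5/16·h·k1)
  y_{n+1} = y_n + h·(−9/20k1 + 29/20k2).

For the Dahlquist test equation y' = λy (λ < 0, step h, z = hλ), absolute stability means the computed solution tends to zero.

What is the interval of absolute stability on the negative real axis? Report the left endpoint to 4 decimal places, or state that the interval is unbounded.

(-2.2069, 0).

On y'=λy, z=hλ:
  k1=λy_n ⇒ h·k1=z·y_n;  k2=λ(1+5/16z)y_n ⇒ h·k2=z(1+5/16z)y_n
  y_{n+1}/y_n = 1 − 9/20z + 29/20z(1+5/16z) = 1 + z + 29/64z²
  R(z) = 1 + z + 29/64z².

Solve |R(x)|<1 on ℝ⁻.
x=-1.69: |R|=0.6042
R=1: x+29/64x²=0 ⇒ x=−64/29=-2.2069; min R=1−1/(4·29/64)=0.4483>−1
Confirm numerically:
  x=-1.640: |R|=0.57872 <1
  x=-1.297: |R|=0.46525 <1
  x=-0.993: |R|=0.45380 <1
  x=-2.296: |R|=1.09270 >1
  x=-2.281: |R|=1.07659 >1
  x=-2.254: |R|=1.04811 >1
Stable set (-2.2069, 0).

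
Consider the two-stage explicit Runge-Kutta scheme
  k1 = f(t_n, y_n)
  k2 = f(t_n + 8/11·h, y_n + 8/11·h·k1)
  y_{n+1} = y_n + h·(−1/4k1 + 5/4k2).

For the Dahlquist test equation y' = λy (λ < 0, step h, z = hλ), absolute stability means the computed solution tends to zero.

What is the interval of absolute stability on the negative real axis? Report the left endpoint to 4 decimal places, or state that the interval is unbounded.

Test eqn y'=λy, z=hλ:
  k1=λy_n ⇒ h·k1=z·y_n;  k2=λ(1+8/11z)y_n ⇒ h·k2=z(1+8/11z)y_n
  y_{n+1}/y_n = 1 − 1/4z + 5/4z(1+8/11z) = 1 + z + 10/11z²
  Hence R(z) = 1 + z + 10/11z².

Find x<0 with |R(x)|<1.
x=-1.78: |R|=2.1004
R=1: x+10/11x²=0 ⇒ x=−11/10=-1.1000; min R=1−1/(4·10/11)=0.7250>−1
Confirm numerically:
  x=-0.953: |R|=0.87264 <1
  x=-0.842: |R|=0.80251 <1
  x=-0.743: |R|=0.75886 <1
  x=-0.602: |R|=0.72746 <1
  x=-1.695: |R|=1.91684 >1
  x=-1.409: |R|=1.39580 >1
  x=-1.199: |R|=1.10791 >1
So |R|<1 on (-1.1000, 0).

z∈(-1.1000,0).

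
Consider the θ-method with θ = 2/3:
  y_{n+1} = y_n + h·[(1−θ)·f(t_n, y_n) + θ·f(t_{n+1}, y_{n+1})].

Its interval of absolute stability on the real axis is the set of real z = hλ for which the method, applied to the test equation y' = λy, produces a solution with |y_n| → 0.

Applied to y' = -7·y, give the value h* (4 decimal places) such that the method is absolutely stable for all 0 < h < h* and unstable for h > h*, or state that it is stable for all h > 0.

With y'=λy (z=hλ):
  y_{n+1} = y_n + z·[1/3·y_n + 2/3·y_{n+1}] ⇒ (1 − 2/3z)y_{n+1} = (1 + 1/3z)y_n
  R(z) = (1 + 1/3z)/(1 − 2/3z).

Solve |R(x)|<1 on ℝ⁻.
x=-1.02: |R|=0.3929
x=-2: |R|=0.1429
x=-10: |R|=0.3043
x=-100: |R|=0.4778
θ=2/3≥1/2 ⇒ |1+1/3x|<|1−2/3x| ∀x<0 ⇒ interval (−∞,0).

unbounded; (−∞, 0). Any h>0 works for λ=-7.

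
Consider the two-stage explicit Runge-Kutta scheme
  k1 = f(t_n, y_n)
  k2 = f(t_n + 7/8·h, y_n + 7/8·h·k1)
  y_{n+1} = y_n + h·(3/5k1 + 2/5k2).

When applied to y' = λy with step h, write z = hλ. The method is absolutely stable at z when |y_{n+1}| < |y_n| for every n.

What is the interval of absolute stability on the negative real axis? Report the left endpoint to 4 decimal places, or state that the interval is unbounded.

On y'=λy, z=hλ:
  k1=λy_n ⇒ h·k1=z·y_n;  k2=λ(1+7/8z)y_n ⇒ h·k2=z(1+7/8z)y_n
  y_{n+1}/y_n = 1 + 3/5z + 2/5z(1+7/8z) = 1 + z + 7/20z²
  Hence R(z) = 1 + z + 7/20z².

Solve |R(x)|<1 on ℝ⁻.
x=-1.62: |R|=0.2985
R=1: x+7/20x²=0 ⇒ x=−20/7=-2.8571; min R=1−1/(4·7/20)=0.2857>−1
Confirm numerically:
  x=-1.896: |R|=0.36219 <1
  x=-1.827: |R|=0.34128 <1
  x=-1.220: |R|=0.30094 <1
  x=-1.216: |R|=0.30153 <1
  x=-3.359: |R|=1.59001 >1
  x=-2.961: |R|=1.10763 >1
  x=-2.907: |R|=1.05073 >1
So |R|<1 on (-2.8571, 0).

(-2.8571, 0).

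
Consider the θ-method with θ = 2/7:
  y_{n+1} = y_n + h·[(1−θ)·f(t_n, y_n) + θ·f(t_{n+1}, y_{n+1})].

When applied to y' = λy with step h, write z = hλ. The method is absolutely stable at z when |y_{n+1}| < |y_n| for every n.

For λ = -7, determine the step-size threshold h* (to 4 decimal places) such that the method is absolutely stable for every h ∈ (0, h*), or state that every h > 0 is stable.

Set f=λy, z=hλ:
  y_{n+1} = y_n + z·[5/7·y_n + 2/7·y_{n+1}] ⇒ (1 − 2/7z)y_{n+1} = (1 + 5/7z)y_n
  R(z) = (1 + 5/7z)/(1 − 2/7z).

Find x<0 with |R(x)|<1.
x=-0.72: |R|=0.4028
R=−1: 1+5/7x = −1+2/7x ⇒ -3/7x=2 ⇒ x=2/(-3/7)=-4.6667
Confirm numerically:
  x=-3.994: |R|=0.86536 <1
  x=-3.581: |R|=0.77002 <1
  x=-2.287: |R|=0.38319 <1
  x=-5.225: |R|=1.09599 >1
  x=-5.004: |R|=1.05950 >1
  x=-4.999: |R|=1.05865 >1
Stable set (-4.6667, 0).

(-4.6667,0); λ=-7 ⇒ h* = (14/3)/7 = 0.6667.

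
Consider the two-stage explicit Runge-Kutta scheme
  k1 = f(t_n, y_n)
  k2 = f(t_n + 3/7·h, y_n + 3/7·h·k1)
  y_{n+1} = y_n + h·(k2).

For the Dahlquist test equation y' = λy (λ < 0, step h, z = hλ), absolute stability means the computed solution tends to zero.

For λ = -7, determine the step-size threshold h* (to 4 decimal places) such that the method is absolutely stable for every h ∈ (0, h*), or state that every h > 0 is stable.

(-2.3333,0); λ=-7 ⇒ h* = (7/3)/7 = 0.3333.

On y'=λy, z=hλ:
  k1=λy_n ⇒ h·k1=z·y_n;  k2=λ(1+3/7z)y_n ⇒ h·k2=z(1+3/7z)y_n
  y_{n+1}/y_n = 1 + z(1+3/7z) = 1 + z + 3/7z²
  R(z) = 1 + z + 3/7z².

Need |R(x)|<1, x<0.
x=-1.3: |R|=0.4243
R=1: x+3/7x²=0 ⇒ x=−7/3=-2.3333; min R=1−1/(4·3/7)=0.4167>−1
Confirm numerically:
  x=-1.783: |R|=0.57947 <1
  x=-1.778: |R|=0.57684 <1
  x=-1.436: |R|=0.44776 <1
  x=-1.226: |R|=0.41818 <1
  x=-2.891: |R|=1.69095 >1
  x=-2.755: |R|=1.49787 >1
  x=-2.476: |R|=1.15139 >1
So |R|<1 on (-2.3333, 0).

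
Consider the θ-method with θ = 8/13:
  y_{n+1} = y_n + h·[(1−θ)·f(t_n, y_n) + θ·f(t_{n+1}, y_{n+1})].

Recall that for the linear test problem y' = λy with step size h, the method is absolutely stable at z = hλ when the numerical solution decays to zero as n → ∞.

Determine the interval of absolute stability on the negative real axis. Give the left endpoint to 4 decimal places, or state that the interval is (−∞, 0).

(−∞, 0) — no finite endpoint.

Set f=λy, z=hλ:
  y_{n+1} = y_n + z·[5/13·y_n + 8/13·y_{n+1}] ⇒ (1 − 8/13z)y_{n+1} = (1 + 5/13z)y_n
  so R(z) = (1 + 5/13z)/(1 − 8/13z).

Solve |R(x)|<1 on ℝ⁻.
x=-1.41: |R|=0.2451
x=-2: |R|=0.1034
x=-10: |R|=0.3978
x=-100: |R|=0.5990
θ=8/13≥1/2 ⇒ |1+5/13x|<|1−8/13x| ∀x<0 ⇒ stable on all of ℝ⁻.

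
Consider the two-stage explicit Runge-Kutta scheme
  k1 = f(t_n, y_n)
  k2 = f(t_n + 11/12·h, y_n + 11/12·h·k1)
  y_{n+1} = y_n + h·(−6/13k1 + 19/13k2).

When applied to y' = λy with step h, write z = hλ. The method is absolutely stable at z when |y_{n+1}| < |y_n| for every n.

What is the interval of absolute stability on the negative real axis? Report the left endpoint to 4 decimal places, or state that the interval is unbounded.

z∈(-0.7464,0).

Test eqn y'=λy, z=hλ:
  k1=λy_n ⇒ h·k1=z·y_n;  k2=λ(1+11/12z)y_n ⇒ h·k2=z(1+11/12z)y_n
  y_{n+1}/y_n = 1 − 6/13z + 19/13z(1+11/12z) = 1 + z + 209/156z²
  R(z) = 1 + z + 209/156z².

Need |R(x)|<1, x<0.
x=-0.82: |R|=1.0808
R=1: x+209/156x²=0 ⇒ x=−156/209=-0.7464; min R=1−1/(4·209/156)=0.8134>−1
Confirm numerically:
  x=-0.546: |R|=0.85340 <1
  x=-0.544: |R|=0.85248 <1
  x=-0.508: |R|=0.83774 <1
  x=-0.448: |R|=0.82089 <1
  x=-1.200: |R|=1.72923 >1
  x=-1.065: |R|=1.45457 >1
Stable set (-0.7464, 0).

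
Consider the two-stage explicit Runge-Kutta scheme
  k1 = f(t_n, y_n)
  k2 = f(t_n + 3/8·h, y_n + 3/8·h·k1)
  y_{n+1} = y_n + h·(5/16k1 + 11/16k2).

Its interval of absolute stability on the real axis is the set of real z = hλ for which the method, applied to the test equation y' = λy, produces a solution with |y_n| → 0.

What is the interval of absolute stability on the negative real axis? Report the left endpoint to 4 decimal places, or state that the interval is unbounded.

(-3.8788, 0).

Test eqn y'=λy, z=hλ:
  k1=λy_n ⇒ h·k1=z·y_n;  k2=λ(1+3/8z)y_n ⇒ h·k2=z(1+3/8z)y_n
  y_{n+1}/y_n = 1 + 5/16z + 11/16z(1+3/8z) = 1 + z + 33/128z²
  ⇒ R(z) = 1 + z + 33/128z².

Find x<0 with |R(x)|<1.
x=-0.56: |R|=0.5209
R=1: x+33/128x²=0 ⇒ x=−128/33=-3.8788; min R=1−1/(4·33/128)=0.0303>−1
Confirm numerically:
  x=-2.701: |R|=0.17985 <1
  x=-2.525: |R|=0.11872 <1
  x=-2.300: |R|=0.06383 <1
  x=-1.887: |R|=0.03101 <1
  x=-4.321: |R|=1.49263 >1
  x=-3.992: |R|=1.11652 >1
  x=-3.967: |R|=1.09022 >1
Interval (-3.8788, 0).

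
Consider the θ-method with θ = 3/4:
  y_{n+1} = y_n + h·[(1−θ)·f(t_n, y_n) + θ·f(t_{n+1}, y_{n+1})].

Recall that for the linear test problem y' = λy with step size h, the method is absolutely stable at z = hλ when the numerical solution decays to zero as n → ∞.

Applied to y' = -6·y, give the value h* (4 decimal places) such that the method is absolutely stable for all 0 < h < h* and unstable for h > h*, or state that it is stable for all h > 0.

With y'=λy (z=hλ):
  y_{n+1} = y_n + z·[1/4·y_n + 3/4·y_{n+1}] ⇒ (1 − 3/4z)y_{n+1} = (1 + 1/4z)y_n
  Hence R(z) = (1 + 1/4z)/(1 − 3/4z).

Boundary: |R(x)|=1, x<0.
x=-1.38: |R|=0.3219
x=-2: |R|=0.2000
x=-10: |R|=0.1765
x=-100: |R|=0.3158
θ=3/4≥1/2 ⇒ |1+1/4x|<|1−3/4x| ∀x<0 ⇒ interval (−∞,0).

(−∞, 0) — no finite endpoint. Any h>0 works for λ=-6.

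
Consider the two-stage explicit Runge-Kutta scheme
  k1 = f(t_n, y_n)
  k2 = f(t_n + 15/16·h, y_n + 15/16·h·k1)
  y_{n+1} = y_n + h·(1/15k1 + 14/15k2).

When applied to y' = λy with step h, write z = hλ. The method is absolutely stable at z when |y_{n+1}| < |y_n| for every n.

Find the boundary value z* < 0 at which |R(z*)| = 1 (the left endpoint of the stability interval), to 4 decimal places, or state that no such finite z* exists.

z* = -1.1429.

Set f=λy, z=hλ:
  k1=λy_n ⇒ h·k1=z·y_n;  k2=λ(1+15/16z)y_n ⇒ h·k2=z(1+15/16z)y_n
  y_{n+1}/y_n = 1 + 1/15z + 14/15z(1+15/16z) = 1 + z + 7/8z²
  ⇒ R(z) = 1 + z + 7/8z².

Solve |R(x)|<1 on ℝ⁻.
x=-1.34: |R|=1.2312
R=1: x+7/8x²=0 ⇒ x=−8/7=-1.1429; min R=1−1/(4·7/8)=0.7143>−1
Confirm numerically:
  x=-0.984: |R|=0.86322 <1
  x=-0.623: |R|=0.71661 <1
  x=-0.527: |R|=0.71601 <1
  x=-1.490: |R|=1.45259 >1
  x=-1.467: |R|=1.41608 >1
Stable set (-1.1429, 0).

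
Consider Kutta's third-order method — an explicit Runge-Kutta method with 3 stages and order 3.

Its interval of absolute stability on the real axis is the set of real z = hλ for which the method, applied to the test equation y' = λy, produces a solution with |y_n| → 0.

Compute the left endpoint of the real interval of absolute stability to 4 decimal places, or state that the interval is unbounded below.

Test eqn y'=λy, z=hλ:
  order 3, 3-stage ⇒ R(z)=1+z+z^2/2+z^3/6
  (e.g. R(-0.5)=0.60417, |R|=0.60417)

Need |R(x)|<1, x<0.
x=-0.5: |R|=0.6042
|R(-2.64)|=1.2218 |R(-2.56)|=1.0794 |R(-0.87)|=0.3987
Bisect:
  x_lo=-3.1395 |R|=2.3687  x_hi=-0.0598 |R|=0.9420
  mid=-1.59965 |R|=0.00243 →hi
  mid=-2.36957 |R|=0.77961 →hi
  mid=-2.75454 |R|=1.44413 →lo
  mid=-2.56206 |R|=1.08294 →lo
  mid=-2.46582 |R|=0.92449 →hi
  mid=-2.51394 |R|=1.00196 →lo
  mid=-2.48988 |R|=0.96279 →hi
  mid=-2.50191 |R|=0.98227 →hi
  mid=-2.50792 |R|=0.99209 →hi
  ...
  [-2.51281,-2.51262] ⇒ x*=-2.5127
Interval (-2.5127, 0).

left endpoint -2.5127.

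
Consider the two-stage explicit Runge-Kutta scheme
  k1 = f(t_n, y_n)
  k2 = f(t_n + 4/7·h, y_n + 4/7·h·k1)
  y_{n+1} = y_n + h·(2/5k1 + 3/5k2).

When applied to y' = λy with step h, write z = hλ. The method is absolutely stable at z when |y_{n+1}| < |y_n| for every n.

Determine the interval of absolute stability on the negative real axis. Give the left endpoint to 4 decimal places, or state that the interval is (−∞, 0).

z∈(-2.9167,0).

Test eqn y'=λy, z=hλ:
  k1=λy_n ⇒ h·k1=z·y_n;  k2=λ(1+4/7z)y_n ⇒ h·k2=z(1+4/7z)y_n
  y_{n+1}/y_n = 1 + 2/5z + 3/5z(1+4/7z) = 1 + z + 12/35z²
  R(z) = 1 + z + 12/35z².

Need |R(x)|<1, x<0.
x=-1.51: |R|=0.2717
R=1: x+12/35x²=0 ⇒ x=−35/12=-2.9167; min R=1−1/(4·12/35)=0.2708>−1
Confirm numerically:
  x=-1.980: |R|=0.36414 <1
  x=-1.747: |R|=0.29940 <1
  x=-1.742: |R|=0.29842 <1
  x=-1.436: |R|=0.27100 <1
  x=-3.088: |R|=1.18140 >1
  x=-3.036: |R|=1.12422 >1
Interval (-2.9167, 0).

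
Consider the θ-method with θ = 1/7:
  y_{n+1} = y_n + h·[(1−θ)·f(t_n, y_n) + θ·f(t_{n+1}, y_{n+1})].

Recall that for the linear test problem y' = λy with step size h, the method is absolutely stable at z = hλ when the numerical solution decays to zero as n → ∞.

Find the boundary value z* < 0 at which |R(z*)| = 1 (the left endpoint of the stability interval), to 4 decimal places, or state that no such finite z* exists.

Set f=λy, z=hλ:
  y_{n+1} = y_n + z·[6/7·y_n + 1/7·y_{n+1}] ⇒ (1 − 1/7z)y_{n+1} = (1 + 6/7z)y_n
  ⇒ R(z) = (1 + 6/7z)/(1 − 1/7z).

Need |R(x)|<1, x<0.
x=-0.33: |R|=0.6849
R=−1: 1+6/7x = −1+1/7x ⇒ -5/7x=2 ⇒ x=2/(-5/7)=-2.8000
Confirm numerically:
  x=-1.708: |R|=0.37299 <1
  x=-1.622: |R|=0.31686 <1
  x=-1.372: |R|=0.14716 <1
  x=-1.299: |R|=0.09567 <1
  x=-3.136: |R|=1.16575 >1
  x=-2.890: |R|=1.04550 >1
  x=-2.871: |R|=1.03596 >1
Interval (-2.8000, 0).

z* = -2.8000.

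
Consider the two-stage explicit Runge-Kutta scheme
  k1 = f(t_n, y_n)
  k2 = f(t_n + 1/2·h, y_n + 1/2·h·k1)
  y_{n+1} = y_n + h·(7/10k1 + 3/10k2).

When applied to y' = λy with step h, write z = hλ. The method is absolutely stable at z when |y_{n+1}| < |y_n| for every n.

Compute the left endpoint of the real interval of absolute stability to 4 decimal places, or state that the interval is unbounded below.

With y'=λy (z=hλ):
  k1=λy_n ⇒ h·k1=z·y_n;  k2=λ(1+1/2z)y_n ⇒ h·k2=z(1+1/2z)y_n
  y_{n+1}/y_n = 1 + 7/10z + 3/10z(1+1/2z) = 1 + z + 3/20z²
  ⇒ R(z) = 1 + z + 3/20z².

Solve |R(x)|<1 on ℝ⁻.
x=-0.81: |R|=0.2884
R=1: x+3/20x²=0 ⇒ x=−20/3=-6.6667; min R=1−1/(4·3/20)=-0.6667>−1
Confirm numerically:
  x=-5.845: |R|=0.27960 <1
  x=-4.898: |R|=0.29944 <1
  x=-4.838: |R|=0.32706 <1
  x=-3.892: |R|=0.61985 <1
  x=-7.211: |R|=1.58878 >1
  x=-6.792: |R|=1.12769 >1
Interval (-6.6667, 0).

left endpoint -6.6667.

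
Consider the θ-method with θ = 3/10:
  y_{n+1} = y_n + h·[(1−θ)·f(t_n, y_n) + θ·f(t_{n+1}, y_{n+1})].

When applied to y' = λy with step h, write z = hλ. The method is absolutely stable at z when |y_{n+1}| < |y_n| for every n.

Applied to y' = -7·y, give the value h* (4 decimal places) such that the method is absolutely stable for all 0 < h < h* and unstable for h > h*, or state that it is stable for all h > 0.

(-5.0000,0); λ=-7 ⇒ h* = (5)/7 = 0.7143.

Test eqn y'=λy, z=hλ:
  y_{n+1} = y_n + z·[7/10·y_n + 3/10·y_{n+1}] ⇒ (1 − 3/10z)y_{n+1} = (1 + 7/10z)y_n
  so R(z) = (1 + 7/10z)/(1 − 3/10z).

Solve |R(x)|<1 on ℝ⁻.
x=-0.72: |R|=0.4079
R=−1: 1+7/10x = −1+3/10x ⇒ -2/5x=2 ⇒ x=2/(-2/5)=-5.0000
Confirm numerically:
  x=-3.834: |R|=0.78309 <1
  x=-3.449: |R|=0.69509 <1
  x=-2.738: |R|=0.50324 <1
  x=-2.499: |R|=0.42824 <1
  x=-5.253: |R|=1.03929 >1
  x=-5.163: |R|=1.02558 >1
Stable set (-5.0000, 0).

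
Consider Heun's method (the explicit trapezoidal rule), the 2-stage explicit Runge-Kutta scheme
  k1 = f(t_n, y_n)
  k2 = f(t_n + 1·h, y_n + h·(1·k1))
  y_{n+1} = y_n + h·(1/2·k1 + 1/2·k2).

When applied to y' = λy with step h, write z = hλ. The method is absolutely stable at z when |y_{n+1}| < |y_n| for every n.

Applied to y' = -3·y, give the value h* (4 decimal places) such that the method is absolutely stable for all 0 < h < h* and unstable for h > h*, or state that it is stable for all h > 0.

(-2.0000,0); λ=-3 ⇒ h* = 0.6667.

With y'=λy (z=hλ):
  order 2, 2-stage ⇒ R(z)=1+z+z^2/2
  (e.g. R(-1.21)=0.52205, |R|=0.52205)

Find x<0 with |R(x)|<1.
x=-1.21: |R|=0.5221
|R(-1.49)|=0.6200 |R(-1.4)|=0.5800 |R(-0.8)|=0.5200
Bisect:
  x_lo=-2.4270 |R|=1.5182  x_hi=-0.0724 |R|=0.9302
  mid=-1.24970 |R|=0.53118 →hi
  mid=-1.83836 |R|=0.85142 →hi
  mid=-2.13268 |R|=1.14149 →lo
  mid=-1.98552 |R|=0.98562 →hi
  mid=-2.05910 |R|=1.06085 →lo
  mid=-2.02231 |R|=1.02256 →lo
  mid=-2.00392 |R|=1.00392 →lo
  mid=-1.99472 |R|=0.99473 →hi
  mid=-1.99932 |R|=0.99932 →hi
  mid=-2.00162 |R|=1.00162 →lo
  ...
  [-2.00004,-1.99989] ⇒ x*=-2.0000
Stable set (-2.0000, 0).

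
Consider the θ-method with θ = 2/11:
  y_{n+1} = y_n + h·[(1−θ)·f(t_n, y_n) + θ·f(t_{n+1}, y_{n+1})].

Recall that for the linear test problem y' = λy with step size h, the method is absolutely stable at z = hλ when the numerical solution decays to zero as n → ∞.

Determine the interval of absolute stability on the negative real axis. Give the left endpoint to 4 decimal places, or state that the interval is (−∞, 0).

z∈(-3.1429,0).

With y'=λy (z=hλ):
  y_{n+1} = y_n + z·[9/11·y_n + 2/11·y_{n+1}] ⇒ (1 − 2/11z)y_{n+1} = (1 + 9/11z)y_n
  Hence R(z) = (1 + 9/11z)/(1 − 2/11z).

Solve |R(x)|<1 on ℝ⁻.
x=-0.82: |R|=0.2864
R=−1: 1+9/11x = −1+2/11x ⇒ -7/11x=2 ⇒ x=2/(-7/11)=-3.1429
Confirm numerically:
  x=-2.964: |R|=0.92604 <1
  x=-1.887: |R|=0.40497 <1
  x=-1.757: |R|=0.33161 <1
  x=-1.393: |R|=0.11149 <1
  x=-3.742: |R|=1.22690 >1
  x=-3.621: |R|=1.18348 >1
So |R|<1 on (-3.1429, 0).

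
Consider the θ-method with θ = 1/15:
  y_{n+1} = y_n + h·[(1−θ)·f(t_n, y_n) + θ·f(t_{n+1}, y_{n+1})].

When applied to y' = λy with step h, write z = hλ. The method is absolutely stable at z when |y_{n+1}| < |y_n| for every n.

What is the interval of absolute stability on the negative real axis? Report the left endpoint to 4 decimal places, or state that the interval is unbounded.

z∈(-2.3077,0).

On y'=λy, z=hλ:
  y_{n+1} = y_n + z·[14/15·y_n + 1/15·y_{n+1}] ⇒ (1 − 1/15z)y_{n+1} = (1 + 14/15z)y_n
  Hence R(z) = (1 + 14/15z)/(1 − 1/15z).

Find x<0 with |R(x)|<1.
x=-0.56: |R|=0.4602
R=−1: 1+14/15x = −1+1/15x ⇒ -13/15x=2 ⇒ x=2/(-13/15)=-2.3077
Confirm numerically:
  x=-1.653: |R|=0.48892 <1
  x=-1.436: |R|=0.31054 <1
  x=-1.263: |R|=0.16491 <1
  x=-1.165: |R|=0.08104 <1
  x=-2.470: |R|=1.12078 >1
  x=-2.404: |R|=1.07194 >1
Interval (-2.3077, 0).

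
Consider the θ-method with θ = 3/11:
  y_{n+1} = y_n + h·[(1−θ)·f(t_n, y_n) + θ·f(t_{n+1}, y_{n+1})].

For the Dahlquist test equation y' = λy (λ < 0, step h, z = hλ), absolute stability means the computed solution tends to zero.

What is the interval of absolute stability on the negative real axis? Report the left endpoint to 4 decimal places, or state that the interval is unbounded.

Set f=λy, z=hλ:
  y_{n+1} = y_n + z·[8/11·y_n + 3/11·y_{n+1}] ⇒ (1 − 3/11z)y_{n+1} = (1 + 8/11z)y_n
  Hence R(z) = (1 + 8/11z)/(1 − 3/11z).

Boundary: |R(x)|=1, x<0.
x=-1.05: |R|=0.1837
R=−1: 1+8/11x = −1+3/11x ⇒ -5/11x=2 ⇒ x=2/(-5/11)=-4.4000
Confirm numerically:
  x=-2.879: |R|=0.61272 <1
  x=-2.798: |R|=0.58699 <1
  x=-2.463: |R|=0.47333 <1
  x=-2.398: |R|=0.44982 <1
  x=-4.953: |R|=1.10693 >1
  x=-4.782: |R|=1.07536 >1
  x=-4.446: |R|=1.00945 >1
So |R|<1 on (-4.4000, 0).

(-4.4000, 0).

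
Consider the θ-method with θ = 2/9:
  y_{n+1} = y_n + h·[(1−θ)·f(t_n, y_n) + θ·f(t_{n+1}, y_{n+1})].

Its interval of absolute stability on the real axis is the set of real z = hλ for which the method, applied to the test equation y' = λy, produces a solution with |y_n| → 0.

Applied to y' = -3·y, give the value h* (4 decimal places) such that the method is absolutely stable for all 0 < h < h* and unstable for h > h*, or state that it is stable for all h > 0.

(-3.6000,0); λ=-3 ⇒ h* = (18/5)/3 = 1.2000.

On y'=λy, z=hλ:
  y_{n+1} = y_n + z·[7/9·y_n + 2/9·y_{n+1}] ⇒ (1 − 2/9z)y_{n+1} = (1 + 7/9z)y_n
  ⇒ R(z) = (1 + 7/9z)/(1 − 2/9z).

Need |R(x)|<1, x<0.
x=-1.03: |R|=0.1618
R=−1: 1+7/9x = −1+2/9x ⇒ -5/9x=2 ⇒ x=2/(-5/9)=-3.6000
Confirm numerically:
  x=-3.458: |R|=0.95539 <1
  x=-2.801: |R|=0.72641 <1
  x=-2.355: |R|=0.54595 <1
  x=-1.608: |R|=0.18468 <1
  x=-3.737: |R|=1.04158 >1
  x=-3.670: |R|=1.02142 >1
Stable set (-3.6000, 0).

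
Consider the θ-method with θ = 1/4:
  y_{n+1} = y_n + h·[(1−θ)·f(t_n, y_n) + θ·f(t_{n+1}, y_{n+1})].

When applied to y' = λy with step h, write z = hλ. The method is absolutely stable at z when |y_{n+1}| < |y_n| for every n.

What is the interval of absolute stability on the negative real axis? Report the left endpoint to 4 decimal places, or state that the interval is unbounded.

Test eqn y'=λy, z=hλ:
  y_{n+1} = y_n + z·[3/4·y_n + 1/4·y_{n+1}] ⇒ (1 − 1/4z)y_{n+1} = (1 + 3/4z)y_n
  so R(z) = (1 + 3/4z)/(1 − 1/4z).

Need |R(x)|<1, x<0.
x=-1.1: |R|=0.1373
R=−1: 1+3/4x = −1+1/4x ⇒ -1/2x=2 ⇒ x=2/(-1/2)=-4.0000
Confirm numerically:
  x=-3.505: |R|=0.86809 <1
  x=-3.072: |R|=0.73756 <1
  x=-2.931: |R|=0.69153 <1
  x=-2.086: |R|=0.37102 <1
  x=-4.481: |R|=1.11343 >1
  x=-4.230: |R|=1.05589 >1
Stable set (-4.0000, 0).

z∈(-4.0000,0).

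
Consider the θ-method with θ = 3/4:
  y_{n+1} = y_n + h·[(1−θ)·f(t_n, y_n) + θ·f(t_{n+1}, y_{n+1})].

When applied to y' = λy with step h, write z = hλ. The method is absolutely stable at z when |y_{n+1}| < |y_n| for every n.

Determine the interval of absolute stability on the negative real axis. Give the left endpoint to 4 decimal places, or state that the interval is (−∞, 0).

interval (−∞, 0).

Set f=λy, z=hλ:
  y_{n+1} = y_n + z·[1/4·y_n + 3/4·y_{n+1}] ⇒ (1 − 3/4z)y_{n+1} = (1 + 1/4z)y_n
  R(z) = (1 + 1/4z)/(1 − 3/4z).

Need |R(x)|<1, x<0.
x=-1.19: |R|=0.3712
x=-2: |R|=0.2000
x=-10: |R|=0.1765
x=-100: |R|=0.3158
θ=3/4≥1/2 ⇒ |1+1/4x|<|1−3/4x| ∀x<0 ⇒ interval (−∞,0).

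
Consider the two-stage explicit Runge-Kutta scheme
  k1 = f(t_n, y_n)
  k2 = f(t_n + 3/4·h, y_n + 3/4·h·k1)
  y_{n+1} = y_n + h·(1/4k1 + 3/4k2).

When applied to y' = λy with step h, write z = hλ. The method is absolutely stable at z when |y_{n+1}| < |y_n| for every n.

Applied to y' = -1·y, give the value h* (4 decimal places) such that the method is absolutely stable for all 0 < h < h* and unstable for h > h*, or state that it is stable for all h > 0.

(-1.7778,0); λ=-1 ⇒ h* = (16/9)/1 = 1.7778.

On y'=λy, z=hλ:
  k1=λy_n ⇒ h·k1=z·y_n;  k2=λ(1+3/4z)y_n ⇒ h·k2=z(1+3/4z)y_n
  y_{n+1}/y_n = 1 + 1/4z + 3/4z(1+3/4z) = 1 + z + 9/16z²
  ⇒ R(z) = 1 + z + 9/16z².

Need |R(x)|<1, x<0.
x=-1.56: |R|=0.8089
R=1: x+9/16x²=0 ⇒ x=−16/9=-1.7778; min R=1−1/(4·9/16)=0.5556>−1
Confirm numerically:
  x=-1.636: |R|=0.86953 <1
  x=-1.146: |R|=0.59274 <1
  x=-1.043: |R|=0.56892 <1
  x=-0.788: |R|=0.56128 <1
  x=-2.060: |R|=1.32702 >1
  x=-1.829: |R|=1.05270 >1
So |R|<1 on (-1.7778, 0).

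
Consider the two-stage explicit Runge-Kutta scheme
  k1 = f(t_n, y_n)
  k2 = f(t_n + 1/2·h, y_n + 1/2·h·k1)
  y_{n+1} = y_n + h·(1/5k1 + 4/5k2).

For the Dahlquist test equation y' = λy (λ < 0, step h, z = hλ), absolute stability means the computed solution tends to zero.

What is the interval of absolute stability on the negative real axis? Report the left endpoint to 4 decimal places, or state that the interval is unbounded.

On y'=λy, z=hλ:
  k1=λy_n ⇒ h·k1=z·y_n;  k2=λ(1+1/2z)y_n ⇒ h·k2=z(1+1/2z)y_n
  y_{n+1}/y_n = 1 + 1/5z + 4/5z(1+1/2z) = 1 + z + 2/5z²
  Hence R(z) = 1 + z + 2/5z².

Find x<0 with |R(x)|<1.
x=-1.27: |R|=0.3752
R=1: x+2/5x²=0 ⇒ x=−5/2=-2.5000; min R=1−1/(4·2/5)=0.3750>−1
Confirm numerically:
  x=-2.103: |R|=0.66604 <1
  x=-1.967: |R|=0.58064 <1
  x=-1.137: |R|=0.38011 <1
  x=-2.888: |R|=1.44822 >1
  x=-2.536: |R|=1.03652 >1
Stable set (-2.5000, 0).

(-2.5000, 0).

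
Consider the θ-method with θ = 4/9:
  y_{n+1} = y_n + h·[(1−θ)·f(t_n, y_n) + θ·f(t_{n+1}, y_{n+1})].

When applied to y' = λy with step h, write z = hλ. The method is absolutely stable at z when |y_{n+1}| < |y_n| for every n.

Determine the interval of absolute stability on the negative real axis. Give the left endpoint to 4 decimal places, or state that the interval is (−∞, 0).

(-18.0000, 0).

On y'=λy, z=hλ:
  y_{n+1} = y_n + z·[5/9·y_n + 4/9·y_{n+1}] ⇒ (1 − 4/9z)y_{n+1} = (1 + 5/9z)y_n
  R(z) = (1 + 5/9z)/(1 − 4/9z).

Find x<0 with |R(x)|<1.
x=-1.61: |R|=0.0615
R=−1: 1+5/9x = −1+4/9x ⇒ -1/9x=2 ⇒ x=2/(-1/9)=-18.0000
Confirm numerically:
  x=-16.832: |R|=0.98470 <1
  x=-16.658: |R|=0.98226 <1
  x=-10.665: |R|=0.85801 <1
  x=-18.421: |R|=1.00509 >1
  x=-18.319: |R|=1.00388 >1
Stable set (-18.0000, 0).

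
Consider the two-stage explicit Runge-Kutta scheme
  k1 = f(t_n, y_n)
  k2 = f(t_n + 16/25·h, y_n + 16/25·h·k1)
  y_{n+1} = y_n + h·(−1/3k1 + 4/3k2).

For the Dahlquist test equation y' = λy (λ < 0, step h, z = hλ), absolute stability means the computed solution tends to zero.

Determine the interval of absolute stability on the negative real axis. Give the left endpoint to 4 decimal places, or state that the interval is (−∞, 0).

z∈(-1.1719,0).

With y'=λy (z=hλ):
  k1=λy_n ⇒ h·k1=z·y_n;  k2=λ(1+16/25z)y_n ⇒ h·k2=z(1+16/25z)y_n
  y_{n+1}/y_n = 1 − 1/3z + 4/3z(1+16/25z) = 1 + z + 64/75z²
  so R(z) = 1 + z + 64/75z².

Need |R(x)|<1, x<0.
x=-1.31: |R|=1.1544
R=1: x+64/75x²=0 ⇒ x=−75/64=-1.1719; min R=1−1/(4·64/75)=0.7070>−1
Confirm numerically:
  x=-1.102: |R|=0.93429 <1
  x=-0.828: |R|=0.75703 <1
  x=-0.803: |R|=0.74724 <1
  x=-1.673: |R|=1.71542 >1
  x=-1.397: |R|=1.26837 >1
Stable set (-1.1719, 0).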